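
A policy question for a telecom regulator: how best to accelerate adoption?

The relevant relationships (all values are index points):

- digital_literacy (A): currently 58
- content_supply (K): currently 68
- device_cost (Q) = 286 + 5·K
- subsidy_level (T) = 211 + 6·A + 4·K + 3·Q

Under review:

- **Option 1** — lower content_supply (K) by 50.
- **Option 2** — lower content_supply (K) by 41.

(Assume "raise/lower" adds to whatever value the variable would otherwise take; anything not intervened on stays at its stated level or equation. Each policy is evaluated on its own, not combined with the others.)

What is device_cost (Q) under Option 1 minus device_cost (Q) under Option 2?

-45

Option 1 (K − 50):
  K = 68 − 50 = 18
  Q = 286 + 5·18 = 376
Option 2 (K − 41):
  K = 68 − 41 = 27
  Q = 286 + 5·27 = 421
Q: 376 − 421 = -45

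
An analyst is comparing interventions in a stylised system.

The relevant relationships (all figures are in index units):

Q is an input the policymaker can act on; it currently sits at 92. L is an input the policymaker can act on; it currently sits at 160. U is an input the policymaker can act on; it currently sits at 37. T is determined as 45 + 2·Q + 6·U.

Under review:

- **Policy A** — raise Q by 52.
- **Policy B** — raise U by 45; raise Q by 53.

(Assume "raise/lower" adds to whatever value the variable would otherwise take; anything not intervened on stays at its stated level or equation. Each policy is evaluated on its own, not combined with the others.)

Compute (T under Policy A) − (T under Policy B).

-272

Policy A (Q + 52):
  Q = 92 + 52 = 144
  U = 37
  T = 45 + 2·144 + 6·37 = 555
Policy B (U + 45, Q + 53):
  Q = 92 + 53 = 145
  U = 37 + 45 = 82
  T = 45 + 2·145 + 6·82 = 827
T: 555 − 827 = -272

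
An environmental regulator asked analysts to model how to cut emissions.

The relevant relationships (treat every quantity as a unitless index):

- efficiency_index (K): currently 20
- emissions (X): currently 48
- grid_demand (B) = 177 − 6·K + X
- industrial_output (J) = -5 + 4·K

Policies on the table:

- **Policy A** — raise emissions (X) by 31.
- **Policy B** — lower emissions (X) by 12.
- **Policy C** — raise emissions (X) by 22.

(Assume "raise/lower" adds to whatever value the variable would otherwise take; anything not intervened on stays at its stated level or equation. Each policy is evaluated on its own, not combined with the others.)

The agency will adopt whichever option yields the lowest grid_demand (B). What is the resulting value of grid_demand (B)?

93

Policy A (X + 31):
  K = 20
  X = 48 + 31 = 79
  B = 177 − 6·20 + 79 = 136
Policy B (X − 12):
  K = 20
  X = 48 − 12 = 36
  B = 177 − 6·20 + 36 = 93
Policy C (X + 22):
  K = 20
  X = 48 + 22 = 70
  B = 177 − 6·20 + 70 = 127
Comparing — Policy A: B=136, Policy B: B=93, Policy C: B=127. Lowest is 93 (Policy B).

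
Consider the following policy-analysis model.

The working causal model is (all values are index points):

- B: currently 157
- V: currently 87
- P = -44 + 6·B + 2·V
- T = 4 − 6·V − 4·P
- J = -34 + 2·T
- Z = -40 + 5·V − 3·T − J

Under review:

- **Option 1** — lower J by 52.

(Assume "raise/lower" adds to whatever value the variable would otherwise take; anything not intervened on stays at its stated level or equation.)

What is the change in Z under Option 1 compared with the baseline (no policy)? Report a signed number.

52

Baseline:
  B = 157
  V = 87
  P = -44 + 6·157 + 2·87 = 1072
  T = 4 − 6·87 − 4·1072 = -4806
  J = -34 + 2·(-4806) = -9646
  Z = -40 + 5·87 − 3·(-4806) − (-9646) = 24459
Option 1 (J − 52):
  B = 157
  V = 87
  P = -44 + 6·157 + 2·87 = 1072
  T = 4 − 6·87 − 4·1072 = -4806
  J = -34 + 2·(-4806) (−52 from intervention) = -9698
  Z = -40 + 5·87 − 3·(-4806) − (-9698) = 24511
Change in Z: 24511 − 24459 = 52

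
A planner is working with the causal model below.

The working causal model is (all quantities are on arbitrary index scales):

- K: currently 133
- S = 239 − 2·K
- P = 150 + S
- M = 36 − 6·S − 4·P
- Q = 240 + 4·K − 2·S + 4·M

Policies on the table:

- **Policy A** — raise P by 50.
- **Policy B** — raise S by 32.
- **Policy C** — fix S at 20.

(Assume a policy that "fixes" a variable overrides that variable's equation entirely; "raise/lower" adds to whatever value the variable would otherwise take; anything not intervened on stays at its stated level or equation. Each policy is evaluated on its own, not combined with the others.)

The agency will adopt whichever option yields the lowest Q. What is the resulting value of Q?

-2324

Policy A (P + 50):
  K = 133
  S = 239 − 2·133 = -27
  P = 150 + (-27) (+50 from intervention) = 173
  M = 36 − 6·(-27) − 4·173 = -494
  Q = 240 + 4·133 − 2·(-27) + 4·(-494) = -1150
Policy B (S + 32):
  K = 133
  S = 239 − 2·133 (+32 from intervention) = 5
  P = 150 + 5 = 155
  M = 36 − 6·5 − 4·155 = -614
  Q = 240 + 4·133 − 2·5 + 4·(-614) = -1694
Policy C (S := 20):
  K = 133
  S = 20
  P = 150 + 20 = 170
  M = 36 − 6·20 − 4·170 = -764
  Q = 240 + 4·133 − 2·20 + 4·(-764) = -2324
Comparing — Policy A: Q=-1150, Policy B: Q=-1694, Policy C: Q=-2324. Lowest is -2324 (Policy C).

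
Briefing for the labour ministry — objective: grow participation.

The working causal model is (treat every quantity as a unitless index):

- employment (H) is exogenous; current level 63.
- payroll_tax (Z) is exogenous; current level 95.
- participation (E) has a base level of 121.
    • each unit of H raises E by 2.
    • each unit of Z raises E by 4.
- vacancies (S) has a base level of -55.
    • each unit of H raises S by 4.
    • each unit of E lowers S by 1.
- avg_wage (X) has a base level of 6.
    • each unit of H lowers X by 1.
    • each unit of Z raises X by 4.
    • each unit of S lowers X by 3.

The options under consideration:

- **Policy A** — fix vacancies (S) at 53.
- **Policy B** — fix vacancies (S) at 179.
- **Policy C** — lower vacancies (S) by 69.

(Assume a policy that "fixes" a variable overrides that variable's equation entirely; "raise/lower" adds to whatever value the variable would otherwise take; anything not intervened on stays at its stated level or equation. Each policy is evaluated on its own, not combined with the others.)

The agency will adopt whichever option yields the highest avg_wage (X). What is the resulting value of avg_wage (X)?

1820

Policy A (S := 53):
  H = 63
  Z = 95
  E = 121 + 2·63 + 4·95 = 627
  S = 53
  X = 6 − 63 + 4·95 − 3·53 = 164
Policy B (S := 179):
  H = 63
  Z = 95
  E = 121 + 2·63 + 4·95 = 627
  S = 179
  X = 6 − 63 + 4·95 − 3·179 = -214
Policy C (S − 69):
  H = 63
  Z = 95
  E = 121 + 2·63 + 4·95 = 627
  S = -55 + 4·63 − 627 (−69 from intervention) = -499
  X = 6 − 63 + 4·95 − 3·(-499) = 1820
Comparing — Policy A: X=164, Policy B: X=-214, Policy C: X=1820. Highest is 1820 (Policy C).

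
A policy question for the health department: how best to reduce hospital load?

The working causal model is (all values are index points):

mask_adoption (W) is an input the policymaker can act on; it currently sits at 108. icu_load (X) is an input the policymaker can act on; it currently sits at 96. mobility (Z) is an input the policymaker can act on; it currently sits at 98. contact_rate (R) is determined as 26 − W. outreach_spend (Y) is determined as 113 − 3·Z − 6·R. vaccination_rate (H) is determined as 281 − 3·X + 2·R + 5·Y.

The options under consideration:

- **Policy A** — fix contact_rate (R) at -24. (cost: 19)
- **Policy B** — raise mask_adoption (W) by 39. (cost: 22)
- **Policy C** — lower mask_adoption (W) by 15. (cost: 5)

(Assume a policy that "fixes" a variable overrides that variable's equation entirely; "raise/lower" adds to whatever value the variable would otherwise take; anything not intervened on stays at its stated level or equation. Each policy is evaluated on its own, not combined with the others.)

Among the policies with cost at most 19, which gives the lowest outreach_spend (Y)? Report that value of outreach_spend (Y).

Policy A (R := -24):
  W = 108
  Z = 98
  R = -24
  Y = 113 − 3·98 − 6·(-24) = -37
Policy C (W − 15):
  W = 108 − 15 = 93
  Z = 98
  R = 26 − 93 = -67
  Y = 113 − 3·98 − 6·(-67) = 221
Comparing — Policy A: Y=-37, Policy C: Y=221. Lowest is -37 (Policy A).

-37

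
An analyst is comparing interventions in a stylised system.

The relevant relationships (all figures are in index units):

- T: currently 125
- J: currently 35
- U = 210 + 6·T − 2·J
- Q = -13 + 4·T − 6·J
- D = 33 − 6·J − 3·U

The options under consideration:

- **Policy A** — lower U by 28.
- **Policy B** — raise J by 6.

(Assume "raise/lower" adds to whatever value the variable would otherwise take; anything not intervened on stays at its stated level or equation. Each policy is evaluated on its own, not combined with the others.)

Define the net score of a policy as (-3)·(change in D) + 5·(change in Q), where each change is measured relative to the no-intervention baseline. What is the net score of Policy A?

-252

Baseline:
  T = 125
  J = 35
  U = 210 + 6·125 − 2·35 = 890
  Q = -13 + 4·125 − 6·35 = 277
  D = 33 − 6·35 − 3·890 = -2847
Policy A (U − 28):
  T = 125
  J = 35
  U = 210 + 6·125 − 2·35 (−28 from intervention) = 862
  Q = -13 + 4·125 − 6·35 = 277
  D = 33 − 6·35 − 3·862 = -2763
ΔD = -2763 − (-2847) = 84; ΔQ = 277 − 277 = 0
Score = (-3)·84 + 5·0 = -252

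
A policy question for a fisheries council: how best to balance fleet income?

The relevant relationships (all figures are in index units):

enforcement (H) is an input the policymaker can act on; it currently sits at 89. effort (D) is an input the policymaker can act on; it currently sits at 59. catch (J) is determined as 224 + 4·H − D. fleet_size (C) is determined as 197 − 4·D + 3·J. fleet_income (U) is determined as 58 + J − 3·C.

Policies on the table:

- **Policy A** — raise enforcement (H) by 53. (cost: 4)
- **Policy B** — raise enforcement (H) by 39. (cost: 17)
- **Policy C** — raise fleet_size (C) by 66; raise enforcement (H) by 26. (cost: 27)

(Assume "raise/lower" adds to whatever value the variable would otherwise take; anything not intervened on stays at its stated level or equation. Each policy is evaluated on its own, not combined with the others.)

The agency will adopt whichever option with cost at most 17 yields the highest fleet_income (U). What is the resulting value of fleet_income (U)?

-5241

Policy A (H + 53):
  H = 89 + 53 = 142
  D = 59
  J = 224 + 4·142 − 59 = 733
  C = 197 − 4·59 + 3·733 = 2160
  U = 58 + 733 − 3·2160 = -5689
Policy B (H + 39):
  H = 89 + 39 = 128
  D = 59
  J = 224 + 4·128 − 59 = 677
  C = 197 − 4·59 + 3·677 = 1992
  U = 58 + 677 − 3·1992 = -5241
Comparing — Policy A: U=-5689, Policy B: U=-5241. Highest is -5241 (Policy B).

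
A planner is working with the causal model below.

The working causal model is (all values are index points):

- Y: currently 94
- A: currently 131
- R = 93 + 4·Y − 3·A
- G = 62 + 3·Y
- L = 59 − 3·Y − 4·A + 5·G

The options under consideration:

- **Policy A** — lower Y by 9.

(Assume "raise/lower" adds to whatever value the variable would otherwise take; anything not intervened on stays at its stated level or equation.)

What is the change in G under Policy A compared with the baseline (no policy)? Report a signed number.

-27

Baseline:
  Y = 94
  G = 62 + 3·94 = 344
Policy A (Y − 9):
  Y = 94 − 9 = 85
  G = 62 + 3·85 = 317
Change in G: 317 − 344 = -27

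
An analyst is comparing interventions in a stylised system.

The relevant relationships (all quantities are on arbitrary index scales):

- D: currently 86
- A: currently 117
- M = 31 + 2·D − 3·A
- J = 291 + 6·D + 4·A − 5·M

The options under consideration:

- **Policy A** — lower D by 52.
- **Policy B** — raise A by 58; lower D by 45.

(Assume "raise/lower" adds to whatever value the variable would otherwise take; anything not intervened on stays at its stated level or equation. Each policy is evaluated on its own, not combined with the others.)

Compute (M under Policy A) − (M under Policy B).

Policy A (D − 52):
  D = 86 − 52 = 34
  A = 117
  M = 31 + 2·34 − 3·117 = -252
Policy B (A + 58, D − 45):
  D = 86 − 45 = 41
  A = 117 + 58 = 175
  M = 31 + 2·41 − 3·175 = -412
M: -252 − (-412) = 160

160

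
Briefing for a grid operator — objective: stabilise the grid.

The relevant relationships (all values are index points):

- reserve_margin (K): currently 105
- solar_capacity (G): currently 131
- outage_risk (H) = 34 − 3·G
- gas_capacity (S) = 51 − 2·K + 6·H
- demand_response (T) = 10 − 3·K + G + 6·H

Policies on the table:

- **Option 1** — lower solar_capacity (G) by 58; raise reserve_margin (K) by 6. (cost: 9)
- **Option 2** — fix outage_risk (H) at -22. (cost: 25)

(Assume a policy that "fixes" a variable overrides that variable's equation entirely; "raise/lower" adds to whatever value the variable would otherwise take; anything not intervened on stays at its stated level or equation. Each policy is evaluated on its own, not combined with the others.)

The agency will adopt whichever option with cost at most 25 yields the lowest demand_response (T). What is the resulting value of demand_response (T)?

Option 1 (G − 58, K + 6):
  K = 105 + 6 = 111
  G = 131 − 58 = 73
  H = 34 − 3·73 = -185
  T = 10 − 3·111 + 73 + 6·(-185) = -1360
Option 2 (H := -22):
  K = 105
  G = 131
  H = -22
  T = 10 − 3·105 + 131 + 6·(-22) = -306
Comparing — Option 1: T=-1360, Option 2: T=-306. Lowest is -1360 (Option 1).

-1360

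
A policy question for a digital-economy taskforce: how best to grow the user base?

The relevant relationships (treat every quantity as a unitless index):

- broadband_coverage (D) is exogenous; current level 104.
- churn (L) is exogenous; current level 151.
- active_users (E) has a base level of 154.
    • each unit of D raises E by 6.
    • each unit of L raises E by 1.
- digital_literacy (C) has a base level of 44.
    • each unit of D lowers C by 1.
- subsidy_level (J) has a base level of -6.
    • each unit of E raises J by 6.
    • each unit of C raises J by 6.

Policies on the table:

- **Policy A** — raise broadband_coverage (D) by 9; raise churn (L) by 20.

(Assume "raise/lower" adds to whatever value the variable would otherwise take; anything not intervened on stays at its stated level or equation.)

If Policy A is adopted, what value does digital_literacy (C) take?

Policy A (D + 9, L + 20):
  D = 104 + 9 = 113
  C = 44 − 113 = -69

-69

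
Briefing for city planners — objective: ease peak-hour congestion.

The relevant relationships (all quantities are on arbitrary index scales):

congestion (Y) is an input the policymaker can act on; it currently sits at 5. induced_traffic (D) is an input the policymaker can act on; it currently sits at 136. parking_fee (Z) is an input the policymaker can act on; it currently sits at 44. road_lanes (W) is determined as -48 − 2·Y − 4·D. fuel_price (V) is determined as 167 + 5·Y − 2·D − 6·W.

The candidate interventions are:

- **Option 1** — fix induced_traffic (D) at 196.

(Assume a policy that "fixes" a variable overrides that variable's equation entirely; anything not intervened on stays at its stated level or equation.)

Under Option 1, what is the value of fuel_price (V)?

Option 1 (D := 196):
  Y = 5
  D = 196
  W = -48 − 2·5 − 4·196 = -842
  V = 167 + 5·5 − 2·196 − 6·(-842) = 4852

4852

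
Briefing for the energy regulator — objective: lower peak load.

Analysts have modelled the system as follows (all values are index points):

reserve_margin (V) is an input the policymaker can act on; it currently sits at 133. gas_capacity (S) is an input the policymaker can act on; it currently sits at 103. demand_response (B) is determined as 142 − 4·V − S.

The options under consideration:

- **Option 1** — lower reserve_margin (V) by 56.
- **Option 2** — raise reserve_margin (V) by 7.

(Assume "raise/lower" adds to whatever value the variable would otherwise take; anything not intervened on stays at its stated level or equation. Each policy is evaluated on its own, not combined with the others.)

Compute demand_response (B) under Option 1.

-269

Option 1 (V − 56):
  V = 133 − 56 = 77
  S = 103
  B = 142 − 4·77 − 103 = -269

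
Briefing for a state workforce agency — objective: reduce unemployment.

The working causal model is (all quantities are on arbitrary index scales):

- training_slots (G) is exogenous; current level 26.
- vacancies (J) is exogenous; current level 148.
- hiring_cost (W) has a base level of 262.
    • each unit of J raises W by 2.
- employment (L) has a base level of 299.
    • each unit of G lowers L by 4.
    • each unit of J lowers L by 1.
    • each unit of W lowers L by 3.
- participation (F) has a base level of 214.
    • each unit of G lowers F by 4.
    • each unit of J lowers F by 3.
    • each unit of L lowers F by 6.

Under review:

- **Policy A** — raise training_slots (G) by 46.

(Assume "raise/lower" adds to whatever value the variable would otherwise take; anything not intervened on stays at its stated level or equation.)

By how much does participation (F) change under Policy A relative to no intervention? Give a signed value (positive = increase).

Baseline:
  G = 26
  J = 148
  W = 262 + 2·148 = 558
  L = 299 − 4·26 − 148 − 3·558 = -1627
  F = 214 − 4·26 − 3·148 − 6·(-1627) = 9428
Policy A (G + 46):
  G = 26 + 46 = 72
  J = 148
  W = 262 + 2·148 = 558
  L = 299 − 4·72 − 148 − 3·558 = -1811
  F = 214 − 4·72 − 3·148 − 6·(-1811) = 10348
Change in F: 10348 − 9428 = 920

920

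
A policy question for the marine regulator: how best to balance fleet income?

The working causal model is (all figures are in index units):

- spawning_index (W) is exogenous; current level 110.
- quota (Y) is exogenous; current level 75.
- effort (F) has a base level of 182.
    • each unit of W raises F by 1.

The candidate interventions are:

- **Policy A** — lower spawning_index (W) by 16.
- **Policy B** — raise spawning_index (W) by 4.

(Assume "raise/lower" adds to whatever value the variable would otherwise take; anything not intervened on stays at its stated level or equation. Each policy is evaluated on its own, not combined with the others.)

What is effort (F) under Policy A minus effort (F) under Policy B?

-20

Policy A (W − 16):
  W = 110 − 16 = 94
  F = 182 + 94 = 276
Policy B (W + 4):
  W = 110 + 4 = 114
  F = 182 + 114 = 296
F: 276 − 296 = -20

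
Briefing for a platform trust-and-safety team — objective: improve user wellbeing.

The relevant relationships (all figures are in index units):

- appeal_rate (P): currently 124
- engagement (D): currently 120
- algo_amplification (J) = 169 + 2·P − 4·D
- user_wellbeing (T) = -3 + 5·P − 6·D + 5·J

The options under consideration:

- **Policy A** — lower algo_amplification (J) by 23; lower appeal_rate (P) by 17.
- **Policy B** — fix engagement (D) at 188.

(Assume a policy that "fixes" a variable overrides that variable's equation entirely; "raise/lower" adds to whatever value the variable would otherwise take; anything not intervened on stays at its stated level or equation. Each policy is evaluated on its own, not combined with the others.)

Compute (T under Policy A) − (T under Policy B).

1398

Policy A (J − 23, P − 17):
  P = 124 − 17 = 107
  D = 120
  J = 169 + 2·107 − 4·120 (−23 from intervention) = -120
  T = -3 + 5·107 − 6·120 + 5·(-120) = -788
Policy B (D := 188):
  P = 124
  D = 188
  J = 169 + 2·124 − 4·188 = -335
  T = -3 + 5·124 − 6·188 + 5·(-335) = -2186
T: -788 − (-2186) = 1398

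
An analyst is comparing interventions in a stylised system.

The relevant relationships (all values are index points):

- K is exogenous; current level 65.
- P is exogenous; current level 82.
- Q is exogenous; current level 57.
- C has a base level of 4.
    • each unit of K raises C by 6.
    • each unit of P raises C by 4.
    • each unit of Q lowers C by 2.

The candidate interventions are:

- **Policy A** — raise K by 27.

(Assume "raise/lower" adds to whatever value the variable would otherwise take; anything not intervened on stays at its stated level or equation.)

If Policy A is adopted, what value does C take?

Policy A (K + 27):
  K = 65 + 27 = 92
  P = 82
  Q = 57
  C = 4 + 6·92 + 4·82 − 2·57 = 770

770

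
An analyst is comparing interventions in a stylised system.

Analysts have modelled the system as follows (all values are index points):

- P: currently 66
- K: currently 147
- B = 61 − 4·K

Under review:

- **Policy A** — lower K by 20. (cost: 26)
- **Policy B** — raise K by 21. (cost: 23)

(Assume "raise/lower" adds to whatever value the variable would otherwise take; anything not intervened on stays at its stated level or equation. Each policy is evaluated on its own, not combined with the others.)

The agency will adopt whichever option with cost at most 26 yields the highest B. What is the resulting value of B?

-447

Policy A (K − 20):
  K = 147 − 20 = 127
  B = 61 − 4·127 = -447
Policy B (K + 21):
  K = 147 + 21 = 168
  B = 61 − 4·168 = -611
Comparing — Policy A: B=-447, Policy B: B=-611. Highest is -447 (Policy A).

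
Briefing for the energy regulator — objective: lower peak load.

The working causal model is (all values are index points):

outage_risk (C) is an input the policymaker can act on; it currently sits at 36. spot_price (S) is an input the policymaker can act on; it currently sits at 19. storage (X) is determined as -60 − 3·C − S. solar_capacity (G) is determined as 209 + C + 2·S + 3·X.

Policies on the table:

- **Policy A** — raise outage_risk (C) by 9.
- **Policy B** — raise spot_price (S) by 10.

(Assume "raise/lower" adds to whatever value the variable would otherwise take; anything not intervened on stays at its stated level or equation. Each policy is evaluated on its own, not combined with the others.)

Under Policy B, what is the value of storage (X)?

Policy B (S + 10):
  C = 36
  S = 19 + 10 = 29
  X = -60 − 3·36 − 29 = -197

-197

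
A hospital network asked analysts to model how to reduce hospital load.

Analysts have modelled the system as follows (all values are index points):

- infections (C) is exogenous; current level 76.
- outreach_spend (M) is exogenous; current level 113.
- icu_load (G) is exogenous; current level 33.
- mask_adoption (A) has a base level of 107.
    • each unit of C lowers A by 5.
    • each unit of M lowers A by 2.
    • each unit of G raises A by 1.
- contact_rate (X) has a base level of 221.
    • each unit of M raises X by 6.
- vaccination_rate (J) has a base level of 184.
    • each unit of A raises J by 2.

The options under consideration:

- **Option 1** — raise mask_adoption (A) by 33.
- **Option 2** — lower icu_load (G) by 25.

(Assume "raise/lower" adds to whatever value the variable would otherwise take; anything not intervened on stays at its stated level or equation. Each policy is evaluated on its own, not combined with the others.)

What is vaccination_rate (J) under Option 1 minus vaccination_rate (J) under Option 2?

Option 1 (A + 33):
  C = 76
  M = 113
  G = 33
  A = 107 − 5·76 − 2·113 + 33 (+33 from intervention) = -433
  J = 184 + 2·(-433) = -682
Option 2 (G − 25):
  C = 76
  M = 113
  G = 33 − 25 = 8
  A = 107 − 5·76 − 2·113 + 8 = -491
  J = 184 + 2·(-491) = -798
J: -682 − (-798) = 116

116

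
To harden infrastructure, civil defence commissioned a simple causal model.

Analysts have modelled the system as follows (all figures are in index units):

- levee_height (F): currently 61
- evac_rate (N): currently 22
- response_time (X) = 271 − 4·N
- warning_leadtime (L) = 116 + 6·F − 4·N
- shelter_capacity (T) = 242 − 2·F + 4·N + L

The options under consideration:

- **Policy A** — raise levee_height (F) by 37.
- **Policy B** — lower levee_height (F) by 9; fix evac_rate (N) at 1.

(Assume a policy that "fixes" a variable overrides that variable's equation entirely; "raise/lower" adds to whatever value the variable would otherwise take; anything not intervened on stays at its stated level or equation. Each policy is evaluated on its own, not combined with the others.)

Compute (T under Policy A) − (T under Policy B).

184

Policy A (F + 37):
  F = 61 + 37 = 98
  N = 22
  L = 116 + 6·98 − 4·22 = 616
  T = 242 − 2·98 + 4·22 + 616 = 750
Policy B (F − 9, N := 1):
  F = 61 − 9 = 52
  N = 1
  L = 116 + 6·52 − 4·1 = 424
  T = 242 − 2·52 + 4·1 + 424 = 566
T: 750 − 566 = 184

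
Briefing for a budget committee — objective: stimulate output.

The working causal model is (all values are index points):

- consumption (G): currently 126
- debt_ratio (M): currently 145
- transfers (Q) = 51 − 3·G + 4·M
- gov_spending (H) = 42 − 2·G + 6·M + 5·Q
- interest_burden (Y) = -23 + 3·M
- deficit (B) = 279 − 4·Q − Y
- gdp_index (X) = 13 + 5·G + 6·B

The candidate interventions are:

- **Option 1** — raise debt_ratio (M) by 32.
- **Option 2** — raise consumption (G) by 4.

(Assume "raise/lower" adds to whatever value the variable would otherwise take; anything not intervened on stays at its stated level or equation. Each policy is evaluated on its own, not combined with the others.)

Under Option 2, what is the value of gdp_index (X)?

-5919

Option 2 (G + 4):
  G = 126 + 4 = 130
  M = 145
  Q = 51 − 3·130 + 4·145 = 241
  Y = -23 + 3·145 = 412
  B = 279 − 4·241 − 412 = -1097
  X = 13 + 5·130 + 6·(-1097) = -5919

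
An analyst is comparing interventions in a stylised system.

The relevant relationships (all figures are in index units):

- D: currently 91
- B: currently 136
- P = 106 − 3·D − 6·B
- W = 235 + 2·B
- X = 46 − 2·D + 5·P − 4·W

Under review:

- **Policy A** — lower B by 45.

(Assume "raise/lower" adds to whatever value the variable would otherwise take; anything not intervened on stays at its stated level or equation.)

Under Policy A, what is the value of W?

417

Policy A (B − 45):
  B = 136 − 45 = 91
  W = 235 + 2·91 = 417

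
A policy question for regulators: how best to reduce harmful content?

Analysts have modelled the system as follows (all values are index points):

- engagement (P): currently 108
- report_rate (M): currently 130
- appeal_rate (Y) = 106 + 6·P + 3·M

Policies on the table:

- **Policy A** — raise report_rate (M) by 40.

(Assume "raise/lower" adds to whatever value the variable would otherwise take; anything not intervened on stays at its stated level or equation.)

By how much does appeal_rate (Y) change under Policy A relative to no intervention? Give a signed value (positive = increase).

120

Baseline:
  P = 108
  M = 130
  Y = 106 + 6·108 + 3·130 = 1144
Policy A (M + 40):
  P = 108
  M = 130 + 40 = 170
  Y = 106 + 6·108 + 3·170 = 1264
Change in Y: 1264 − 1144 = 120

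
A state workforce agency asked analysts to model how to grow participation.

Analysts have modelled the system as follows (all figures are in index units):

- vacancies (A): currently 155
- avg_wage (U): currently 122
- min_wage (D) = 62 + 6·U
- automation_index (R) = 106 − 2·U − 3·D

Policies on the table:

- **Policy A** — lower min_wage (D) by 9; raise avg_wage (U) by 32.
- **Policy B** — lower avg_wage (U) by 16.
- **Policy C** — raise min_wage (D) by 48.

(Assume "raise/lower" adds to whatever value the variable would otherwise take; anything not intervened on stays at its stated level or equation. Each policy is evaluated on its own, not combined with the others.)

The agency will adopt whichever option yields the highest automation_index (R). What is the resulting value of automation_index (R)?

Policy A (D − 9, U + 32):
  U = 122 + 32 = 154
  D = 62 + 6·154 (−9 from intervention) = 977
  R = 106 − 2·154 − 3·977 = -3133
Policy B (U − 16):
  U = 122 − 16 = 106
  D = 62 + 6·106 = 698
  R = 106 − 2·106 − 3·698 = -2200
Policy C (D + 48):
  U = 122
  D = 62 + 6·122 (+48 from intervention) = 842
  R = 106 − 2·122 − 3·842 = -2664
Comparing — Policy A: R=-3133, Policy B: R=-2200, Policy C: R=-2664. Highest is -2200 (Policy B).

-2200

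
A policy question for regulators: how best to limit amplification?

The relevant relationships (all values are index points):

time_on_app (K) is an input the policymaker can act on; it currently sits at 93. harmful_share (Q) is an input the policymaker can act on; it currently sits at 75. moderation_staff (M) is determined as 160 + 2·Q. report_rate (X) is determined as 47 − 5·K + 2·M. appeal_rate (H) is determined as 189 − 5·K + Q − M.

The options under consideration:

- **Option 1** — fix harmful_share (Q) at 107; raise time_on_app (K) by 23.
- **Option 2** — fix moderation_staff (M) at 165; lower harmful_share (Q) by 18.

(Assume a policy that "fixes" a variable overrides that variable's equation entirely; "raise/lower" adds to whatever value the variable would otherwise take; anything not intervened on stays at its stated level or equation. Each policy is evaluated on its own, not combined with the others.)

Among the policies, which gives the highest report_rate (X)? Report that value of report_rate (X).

Option 1 (Q := 107, K + 23):
  K = 93 + 23 = 116
  Q = 107
  M = 160 + 2·107 = 374
  X = 47 − 5·116 + 2·374 = 215
Option 2 (M := 165, Q − 18):
  K = 93
  Q = 75 − 18 = 57
  M = 165
  X = 47 − 5·93 + 2·165 = -88
Comparing — Option 1: X=215, Option 2: X=-88. Highest is 215 (Option 1).

215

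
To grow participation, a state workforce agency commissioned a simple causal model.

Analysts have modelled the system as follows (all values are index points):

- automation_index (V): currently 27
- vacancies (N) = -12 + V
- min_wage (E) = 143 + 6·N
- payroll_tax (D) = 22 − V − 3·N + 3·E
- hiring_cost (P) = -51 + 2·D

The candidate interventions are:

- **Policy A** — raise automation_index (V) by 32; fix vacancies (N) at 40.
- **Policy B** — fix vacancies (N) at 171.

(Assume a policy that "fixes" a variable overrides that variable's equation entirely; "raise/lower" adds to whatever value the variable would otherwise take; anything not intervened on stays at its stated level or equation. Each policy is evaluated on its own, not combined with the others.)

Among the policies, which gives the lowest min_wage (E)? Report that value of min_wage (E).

383

Policy A (V + 32, N := 40):
  V = 27 + 32 = 59
  N = 40
  E = 143 + 6·40 = 383
Policy B (N := 171):
  V = 27
  N = 171
  E = 143 + 6·171 = 1169
Comparing — Policy A: E=383, Policy B: E=1169. Lowest is 383 (Policy A).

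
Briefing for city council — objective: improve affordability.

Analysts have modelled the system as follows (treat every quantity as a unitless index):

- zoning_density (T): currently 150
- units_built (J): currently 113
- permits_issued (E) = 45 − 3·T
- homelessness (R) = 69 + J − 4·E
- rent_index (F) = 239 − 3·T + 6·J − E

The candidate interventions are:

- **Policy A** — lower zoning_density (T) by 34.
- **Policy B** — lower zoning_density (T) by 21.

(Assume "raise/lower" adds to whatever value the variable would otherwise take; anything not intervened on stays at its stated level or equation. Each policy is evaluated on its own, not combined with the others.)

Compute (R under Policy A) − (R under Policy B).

-156

Policy A (T − 34):
  T = 150 − 34 = 116
  J = 113
  E = 45 − 3·116 = -303
  R = 69 + 113 − 4·(-303) = 1394
Policy B (T − 21):
  T = 150 − 21 = 129
  J = 113
  E = 45 − 3·129 = -342
  R = 69 + 113 − 4·(-342) = 1550
R: 1394 − 1550 = -156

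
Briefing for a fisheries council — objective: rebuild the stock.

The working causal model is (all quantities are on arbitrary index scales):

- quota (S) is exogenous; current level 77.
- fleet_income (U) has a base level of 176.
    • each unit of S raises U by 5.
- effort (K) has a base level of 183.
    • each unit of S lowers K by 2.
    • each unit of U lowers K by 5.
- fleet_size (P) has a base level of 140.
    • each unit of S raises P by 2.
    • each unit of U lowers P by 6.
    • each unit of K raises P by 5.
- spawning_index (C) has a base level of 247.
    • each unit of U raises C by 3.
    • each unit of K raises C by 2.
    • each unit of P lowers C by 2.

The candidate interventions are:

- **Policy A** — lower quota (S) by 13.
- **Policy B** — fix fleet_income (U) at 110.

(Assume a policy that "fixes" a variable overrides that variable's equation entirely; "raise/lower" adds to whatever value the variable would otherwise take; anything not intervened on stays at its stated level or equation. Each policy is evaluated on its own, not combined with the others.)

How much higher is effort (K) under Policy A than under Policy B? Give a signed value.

-1904

Policy A (S − 13):
  S = 77 − 13 = 64
  U = 176 + 5·64 = 496
  K = 183 − 2·64 − 5·496 = -2425
Policy B (U := 110):
  S = 77
  U = 110
  K = 183 − 2·77 − 5·110 = -521
K: -2425 − (-521) = -1904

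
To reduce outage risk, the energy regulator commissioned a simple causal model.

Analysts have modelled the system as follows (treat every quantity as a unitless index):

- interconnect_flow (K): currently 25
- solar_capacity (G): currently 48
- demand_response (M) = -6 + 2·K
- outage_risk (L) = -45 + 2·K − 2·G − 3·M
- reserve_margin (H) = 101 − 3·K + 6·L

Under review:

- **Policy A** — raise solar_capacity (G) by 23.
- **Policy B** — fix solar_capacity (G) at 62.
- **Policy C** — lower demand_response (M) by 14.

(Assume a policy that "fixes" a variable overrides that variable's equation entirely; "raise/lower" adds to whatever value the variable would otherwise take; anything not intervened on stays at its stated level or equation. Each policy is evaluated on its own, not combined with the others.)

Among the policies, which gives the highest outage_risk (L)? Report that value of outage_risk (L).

Policy A (G + 23):
  K = 25
  G = 48 + 23 = 71
  M = -6 + 2·25 = 44
  L = -45 + 2·25 − 2·71 − 3·44 = -269
Policy B (G := 62):
  K = 25
  G = 62
  M = -6 + 2·25 = 44
  L = -45 + 2·25 − 2·62 − 3·44 = -251
Policy C (M − 14):
  K = 25
  G = 48
  M = -6 + 2·25 (−14 from intervention) = 30
  L = -45 + 2·25 − 2·48 − 3·30 = -181
Comparing — Policy A: L=-269, Policy B: L=-251, Policy C: L=-181. Highest is -181 (Policy C).

-181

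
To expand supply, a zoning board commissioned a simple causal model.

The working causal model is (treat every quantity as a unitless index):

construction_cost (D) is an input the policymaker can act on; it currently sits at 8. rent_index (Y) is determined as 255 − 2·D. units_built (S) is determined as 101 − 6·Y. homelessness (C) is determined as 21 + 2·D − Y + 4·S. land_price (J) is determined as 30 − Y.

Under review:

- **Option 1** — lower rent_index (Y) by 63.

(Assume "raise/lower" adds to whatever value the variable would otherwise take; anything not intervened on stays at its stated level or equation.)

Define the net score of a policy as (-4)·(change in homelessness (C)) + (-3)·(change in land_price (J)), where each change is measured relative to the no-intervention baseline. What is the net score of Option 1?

-6489

Baseline:
  D = 8
  Y = 255 − 2·8 = 239
  S = 101 − 6·239 = -1333
  C = 21 + 2·8 − 239 + 4·(-1333) = -5534
  J = 30 − 239 = -209
Option 1 (Y − 63):
  D = 8
  Y = 255 − 2·8 (−63 from intervention) = 176
  S = 101 − 6·176 = -955
  C = 21 + 2·8 − 176 + 4·(-955) = -3959
  J = 30 − 176 = -146
ΔC = -3959 − (-5534) = 1575; ΔJ = -146 − (-209) = 63
Score = (-4)·1575 + (-3)·63 = -6489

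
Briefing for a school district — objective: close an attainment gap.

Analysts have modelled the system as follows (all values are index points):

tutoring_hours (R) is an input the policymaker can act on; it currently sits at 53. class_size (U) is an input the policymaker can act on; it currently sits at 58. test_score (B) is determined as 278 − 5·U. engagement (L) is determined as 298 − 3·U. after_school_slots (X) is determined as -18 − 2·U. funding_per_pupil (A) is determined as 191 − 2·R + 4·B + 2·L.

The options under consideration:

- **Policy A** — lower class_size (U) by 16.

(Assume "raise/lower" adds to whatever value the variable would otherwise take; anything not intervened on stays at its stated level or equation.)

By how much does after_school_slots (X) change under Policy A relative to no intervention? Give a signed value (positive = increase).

Baseline:
  U = 58
  X = -18 − 2·58 = -134
Policy A (U − 16):
  U = 58 − 16 = 42
  X = -18 − 2·42 = -102
Change in X: -102 − (-134) = 32

32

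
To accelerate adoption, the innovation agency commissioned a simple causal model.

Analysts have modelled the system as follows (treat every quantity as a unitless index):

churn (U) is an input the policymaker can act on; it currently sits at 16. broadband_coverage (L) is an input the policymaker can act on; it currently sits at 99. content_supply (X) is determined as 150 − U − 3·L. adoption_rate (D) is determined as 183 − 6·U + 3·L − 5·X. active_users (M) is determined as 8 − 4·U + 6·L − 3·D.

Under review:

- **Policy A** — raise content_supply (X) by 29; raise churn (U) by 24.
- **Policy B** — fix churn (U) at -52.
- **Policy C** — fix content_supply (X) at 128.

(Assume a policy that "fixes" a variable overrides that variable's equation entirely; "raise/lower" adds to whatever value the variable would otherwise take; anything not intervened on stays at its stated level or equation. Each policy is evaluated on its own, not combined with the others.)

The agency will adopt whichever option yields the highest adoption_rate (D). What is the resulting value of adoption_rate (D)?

Policy A (X + 29, U + 24):
  U = 16 + 24 = 40
  L = 99
  X = 150 − 40 − 3·99 (+29 from intervention) = -158
  D = 183 − 6·40 + 3·99 − 5·(-158) = 1030
Policy B (U := -52):
  U = -52
  L = 99
  X = 150 − (-52) − 3·99 = -95
  D = 183 − 6·(-52) + 3·99 − 5·(-95) = 1267
Policy C (X := 128):
  U = 16
  L = 99
  X = 128
  D = 183 − 6·16 + 3·99 − 5·128 = -256
Comparing — Policy A: D=1030, Policy B: D=1267, Policy C: D=-256. Highest is 1267 (Policy B).

1267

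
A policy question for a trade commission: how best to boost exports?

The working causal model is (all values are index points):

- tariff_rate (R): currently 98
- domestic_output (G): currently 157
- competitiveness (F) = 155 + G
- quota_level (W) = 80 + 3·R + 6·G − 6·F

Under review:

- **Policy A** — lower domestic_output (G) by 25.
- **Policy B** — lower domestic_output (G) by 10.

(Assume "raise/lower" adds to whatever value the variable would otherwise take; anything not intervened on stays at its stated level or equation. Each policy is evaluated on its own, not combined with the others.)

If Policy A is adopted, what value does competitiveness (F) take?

287

Policy A (G − 25):
  G = 157 − 25 = 132
  F = 155 + 132 = 287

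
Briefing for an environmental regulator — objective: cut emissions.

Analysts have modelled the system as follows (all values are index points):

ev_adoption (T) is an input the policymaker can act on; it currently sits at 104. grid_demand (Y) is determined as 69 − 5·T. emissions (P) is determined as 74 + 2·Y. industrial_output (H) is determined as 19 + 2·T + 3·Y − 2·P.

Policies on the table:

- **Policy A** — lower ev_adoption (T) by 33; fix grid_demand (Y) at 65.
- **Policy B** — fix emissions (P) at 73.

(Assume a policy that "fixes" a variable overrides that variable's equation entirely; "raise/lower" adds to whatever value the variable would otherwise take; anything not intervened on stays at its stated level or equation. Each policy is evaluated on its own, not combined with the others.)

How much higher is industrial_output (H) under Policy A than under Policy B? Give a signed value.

Policy A (T − 33, Y := 65):
  T = 104 − 33 = 71
  Y = 65
  P = 74 + 2·65 = 204
  H = 19 + 2·71 + 3·65 − 2·204 = -52
Policy B (P := 73):
  T = 104
  Y = 69 − 5·104 = -451
  P = 73
  H = 19 + 2·104 + 3·(-451) − 2·73 = -1272
H: -52 − (-1272) = 1220

1220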